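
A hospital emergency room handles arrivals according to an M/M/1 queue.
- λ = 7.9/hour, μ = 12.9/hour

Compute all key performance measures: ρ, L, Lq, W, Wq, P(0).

Step 1: ρ = λ/μ = 7.9/12.9 = 0.6124
Step 2: L = λ/(μ-λ) = 7.9/5.00 = 1.5800
Step 3: Lq = λ²/(μ(μ-λ)) = 62.41/(12.9×5.00) = 0.9676
Step 4: W = 1/(μ-λ) = 1/5.00 = 0.2000
Step 5: Wq = λ/(μ(μ-λ)) = 7.9/(12.9×5.00) = 0.1225
Step 6: P(0) = 1-ρ = 0.3876
Verify: L = λW = 7.9×0.2000 = 1.5800 ✔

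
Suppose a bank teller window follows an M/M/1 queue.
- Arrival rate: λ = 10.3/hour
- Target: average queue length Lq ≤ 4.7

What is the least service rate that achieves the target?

For M/M/1: Lq = λ²/(μ(μ-λ))
Need Lq ≤ 4.7, i.e. μ(μ-λ) ≥ λ²/4.7
μ² - 10.3μ - 106.09/4.7 ≥ 0  →  μ² - 10.3μ - 22.57234 ≥ 0
Quadratic formula (positive root): μ = [λ + √(λ² + 4×22.57234)]/2
Discriminant: 106.09 + 4×22.57234 = 196.3794, √196.3794 = 14.0135
μ ≥ (10.3 + 14.0135)/2 = 12.1568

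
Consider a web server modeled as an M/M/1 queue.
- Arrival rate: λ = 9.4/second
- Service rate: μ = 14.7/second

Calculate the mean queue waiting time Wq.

First, compute utilization: ρ = λ/μ = 9.4/14.7 = 0.6395
For M/M/1: Wq = λ/(μ(μ-λ))
Wq = 9.4/(14.7 × (14.7-9.4))
Wq = 9.4/(14.7 × 5.30)
Wq = 0.1207 seconds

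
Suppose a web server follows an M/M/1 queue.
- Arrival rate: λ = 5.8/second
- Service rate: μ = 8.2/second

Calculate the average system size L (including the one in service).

ρ = λ/μ = 5.8/8.2 = 0.7073
For M/M/1: L = λ/(μ-λ)
L = 5.8/(8.2-5.8) = 5.8/2.40
L = 2.4167 requests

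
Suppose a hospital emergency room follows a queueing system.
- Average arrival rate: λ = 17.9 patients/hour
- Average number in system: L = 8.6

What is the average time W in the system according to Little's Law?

Little's Law: L = λW, so W = L/λ
W = 8.6/17.9 = 0.4804 hours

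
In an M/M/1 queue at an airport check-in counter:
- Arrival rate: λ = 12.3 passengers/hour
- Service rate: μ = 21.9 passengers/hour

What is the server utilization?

Server utilization: ρ = λ/μ
ρ = 12.3/21.9 = 0.5616
The server is busy 56.16% of the time.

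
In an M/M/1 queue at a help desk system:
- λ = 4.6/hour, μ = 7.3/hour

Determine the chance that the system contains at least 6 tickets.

ρ = λ/μ = 4.6/7.3 = 0.63014
P(N ≥ n) = ρⁿ
P(N ≥ 6) = 0.63014^6
P(N ≥ 6) = 0.06261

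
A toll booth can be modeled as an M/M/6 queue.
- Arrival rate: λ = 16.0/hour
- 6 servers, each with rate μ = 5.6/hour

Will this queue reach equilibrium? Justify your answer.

Stability requires ρ = λ/(cμ) < 1
ρ = 16.0/(6 × 5.6) = 16.0/33.60 = 0.4762
Since 0.4762 < 1, the system is STABLE.
The servers are busy 47.62% of the time.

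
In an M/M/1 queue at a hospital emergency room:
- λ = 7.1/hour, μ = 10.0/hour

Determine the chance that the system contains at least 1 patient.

ρ = λ/μ = 7.1/10.0 = 0.7100
P(N ≥ n) = ρⁿ
P(N ≥ 1) = 0.7100^1
P(N ≥ 1) = 0.7100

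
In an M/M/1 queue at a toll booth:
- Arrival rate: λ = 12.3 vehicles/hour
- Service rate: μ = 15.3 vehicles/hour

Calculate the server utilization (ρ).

Server utilization: ρ = λ/μ
ρ = 12.3/15.3 = 0.8039
The server is busy 80.39% of the time.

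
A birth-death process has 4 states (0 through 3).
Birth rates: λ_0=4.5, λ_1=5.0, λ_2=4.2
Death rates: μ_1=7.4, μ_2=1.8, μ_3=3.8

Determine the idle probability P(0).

Ratios P(n)/P(0) = (λ₀···λₙ₋₁)/(μ₁···μₙ):
P(1)/P(0) = (4.5)/(7.4) = 0.6081
P(2)/P(0) = (4.5×5.0)/(7.4×1.8) = 1.6892
P(3)/P(0) = (4.5×5.0×4.2)/(7.4×1.8×3.8) = 1.8670

Normalization: ∑ P(n) = 1
P(0) × (1.0000 + 0.6081 + 1.6892 + 1.8670) = 1
P(0) × 5.1643 = 1
P(0) = 1/5.1643 = 0.1936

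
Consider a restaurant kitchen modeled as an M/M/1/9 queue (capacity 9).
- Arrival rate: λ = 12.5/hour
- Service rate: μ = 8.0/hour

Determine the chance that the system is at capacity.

ρ = λ/μ = 12.5/8.0 = 1.5625
P₀ = (1-ρ)/(1-ρ^(K+1)) = (1-1.5625)/(1-1.5625^10) = -0.5625/-85.7362 = 0.006561
P_K = P₀×ρ^K = 0.006561 × 1.5625^9 = 0.006561 × 55.5112 = 0.3642
Blocking probability = 36.42%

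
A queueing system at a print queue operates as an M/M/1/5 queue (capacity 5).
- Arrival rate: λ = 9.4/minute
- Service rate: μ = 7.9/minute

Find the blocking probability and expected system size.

ρ = λ/μ = 9.4/7.9 = 1.18987
P₀ = (1-ρ)/(1-ρ^(K+1)) = (1-1.18987)/(1-1.18987^6) = -0.1899/-1.8379 = 0.1033
P_K = P₀×ρ^K = 0.1033 × 1.18987^5 = 0.1033 × 2.3851 = 0.2464
Blocking probability P_5 = 0.2464 (24.64%)
L = ρ[1 - (K+1)ρ^K + Kρ^(K+1)] / [(1-ρ)(1-ρ^(K+1))]
L = 1.18987 × (1 - 6×2.38505 + 5×2.83790) / ((1 - 1.18987) × (1 - 2.83790)) = 2.9978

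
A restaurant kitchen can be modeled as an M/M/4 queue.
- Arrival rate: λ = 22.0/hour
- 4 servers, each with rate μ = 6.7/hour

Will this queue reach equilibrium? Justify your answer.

Stability requires ρ = λ/(cμ) < 1
ρ = 22.0/(4 × 6.7) = 22.0/26.80 = 0.8209
Since 0.8209 < 1, the system is STABLE.
The servers are busy 82.09% of the time.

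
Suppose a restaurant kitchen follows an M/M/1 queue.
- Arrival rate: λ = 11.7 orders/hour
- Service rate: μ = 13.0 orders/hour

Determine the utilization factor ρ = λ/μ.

Server utilization: ρ = λ/μ
ρ = 11.7/13.0 = 0.9000
The server is busy 90.00% of the time.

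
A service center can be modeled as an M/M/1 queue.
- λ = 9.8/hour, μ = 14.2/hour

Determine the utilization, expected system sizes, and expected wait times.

Step 1: ρ = λ/μ = 9.8/14.2 = 0.6901
Step 2: L = λ/(μ-λ) = 9.8/4.40 = 2.2273
Step 3: Lq = λ²/(μ(μ-λ)) = 96.04/(14.2×4.40) = 1.5371
Step 4: W = 1/(μ-λ) = 1/4.40 = 0.227273
Step 5: Wq = λ/(μ(μ-λ)) = 9.8/(14.2×4.40) = 0.1569
Step 6: P(0) = 1-ρ = 0.3099
Verify: L = λW = 9.8×0.227273 = 2.2273 ✔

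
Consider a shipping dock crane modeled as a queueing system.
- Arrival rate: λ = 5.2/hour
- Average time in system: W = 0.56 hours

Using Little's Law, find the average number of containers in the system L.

Little's Law: L = λW
L = 5.2 × 0.56 = 2.9120 containers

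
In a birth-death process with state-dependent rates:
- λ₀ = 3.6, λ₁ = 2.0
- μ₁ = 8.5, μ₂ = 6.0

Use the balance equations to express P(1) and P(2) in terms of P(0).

Balance equations:
State 0: λ₀P₀ = μ₁P₁ → P₁ = (λ₀/μ₁)P₀ = (3.6/8.5)P₀ = 0.4235P₀
State 1: P₂ = (λ₀λ₁)/(μ₁μ₂)P₀ = (3.6×2.0)/(8.5×6.0)P₀ = 0.1412P₀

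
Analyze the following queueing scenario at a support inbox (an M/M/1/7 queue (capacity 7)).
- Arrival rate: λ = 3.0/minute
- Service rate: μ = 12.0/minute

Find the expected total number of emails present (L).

ρ = λ/μ = 3.0/12.0 = 0.2500
P₀ = (1-ρ)/(1-ρ^(K+1)) = (1-0.2500)/(1-0.2500^8) = 0.7500/1.0000 = 0.7500
P_K = P₀×ρ^K = 0.7500 × 0.2500^7 = 0.7500 × 0.00006104 = 0.00004578
L = ρ[1 - (K+1)ρ^K + Kρ^(K+1)] / [(1-ρ)(1-ρ^(K+1))]
L = 0.2500 × (1 - 8×0.00006104 + 7×0.00001526) / ((1 - 0.2500) × (1 - 0.00001526)) = 0.3332 emails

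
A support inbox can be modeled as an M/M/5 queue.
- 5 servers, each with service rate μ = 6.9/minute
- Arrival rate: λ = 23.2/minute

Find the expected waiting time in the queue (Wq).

Traffic intensity: ρ = λ/(cμ) = 23.2/(5×6.9) = 0.6725
Since ρ = 0.6725 < 1, system is stable.
Offered load a = λ/μ = cρ = 23.2/6.9 = 3.3623
P₀ = [ Σₙ₌₀^4 aⁿ/n! + a^5/(5!(1-ρ)) ]⁻¹
Σ = a^0/0! + a^1/1! + a^2/2! + a^3/3! + a^4/4! = 1.0000 + 3.3623 + 5.6526 + 6.3353 + 5.3253 = 21.6755
a^5/(5!(1-ρ)) = 429.7288/(120 × 0.327536) = 10.9334
P₀ = 1/(21.6755 + 10.9334) = 0.03067
Lq = P₀·a^5·ρ / (5!(1-ρ)²) = 0.03067 × 429.7288 × 0.6725 / (120 × 0.1073) = 0.6884
Wq = Lq/λ = 0.6884/23.2 = 0.02967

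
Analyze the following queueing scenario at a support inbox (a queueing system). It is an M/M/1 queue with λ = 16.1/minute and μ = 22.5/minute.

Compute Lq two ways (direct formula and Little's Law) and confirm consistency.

Method 1 (direct): Lq = λ²/(μ(μ-λ)) = 259.21/(22.5 × 6.40) = 1.8001

Method 2 (Little's Law):
W = 1/(μ-λ) = 1/6.40 = 0.15625
Wq = W - 1/μ = 0.15625 - 0.044444 = 0.11181
Lq = λWq = 16.1 × 0.11181 = 1.8001 ✔ (matches Method 1)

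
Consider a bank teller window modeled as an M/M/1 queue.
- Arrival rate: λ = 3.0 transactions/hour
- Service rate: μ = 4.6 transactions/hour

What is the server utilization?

Server utilization: ρ = λ/μ
ρ = 3.0/4.6 = 0.6522
The server is busy 65.22% of the time.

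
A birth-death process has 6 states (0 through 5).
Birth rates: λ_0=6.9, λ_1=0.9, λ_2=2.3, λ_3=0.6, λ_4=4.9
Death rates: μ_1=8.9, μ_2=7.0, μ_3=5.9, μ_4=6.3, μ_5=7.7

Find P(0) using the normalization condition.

Ratios P(n)/P(0) = (λ₀···λₙ₋₁)/(μ₁···μₙ):
P(1)/P(0) = (6.9)/(8.9) = 0.7753
P(2)/P(0) = (6.9×0.9)/(8.9×7.0) = 0.09968
P(3)/P(0) = (6.9×0.9×2.3)/(8.9×7.0×5.9) = 0.03886
P(4)/P(0) = (6.9×0.9×2.3×0.6)/(8.9×7.0×5.9×6.3) = 0.003701
P(5)/P(0) = (6.9×0.9×2.3×0.6×4.9)/(8.9×7.0×5.9×6.3×7.7) = 0.002355

Normalization: ∑ P(n) = 1
P(0) × (1.0000 + 0.7753 + 0.09968 + 0.03886 + 0.003701 + 0.002355) = 1
P(0) × 1.9199 = 1
P(0) = 1/1.9199 = 0.5209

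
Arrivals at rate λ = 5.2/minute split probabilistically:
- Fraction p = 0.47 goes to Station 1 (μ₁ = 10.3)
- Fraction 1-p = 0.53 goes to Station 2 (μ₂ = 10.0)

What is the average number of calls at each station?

Effective rates: λ₁ = 5.2×0.47 = 2.444, λ₂ = 5.2×0.53 = 2.756
Station 1: ρ₁ = 2.444/10.3 = 0.2373, L₁ = ρ₁/(1-ρ₁) = 0.2373/(1-0.2373) = 0.3111
Station 2: ρ₂ = 2.756/10.0 = 0.2756, L₂ = ρ₂/(1-ρ₂) = 0.2756/(1-0.2756) = 0.3805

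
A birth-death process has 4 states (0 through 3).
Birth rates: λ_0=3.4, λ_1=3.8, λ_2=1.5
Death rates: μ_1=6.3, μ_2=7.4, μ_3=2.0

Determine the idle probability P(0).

Ratios P(n)/P(0) = (λ₀···λₙ₋₁)/(μ₁···μₙ):
P(1)/P(0) = (3.4)/(6.3) = 0.5397
P(2)/P(0) = (3.4×3.8)/(6.3×7.4) = 0.2771
P(3)/P(0) = (3.4×3.8×1.5)/(6.3×7.4×2.0) = 0.2079

Normalization: ∑ P(n) = 1
P(0) × (1.0000 + 0.5397 + 0.2771 + 0.2079) = 1
P(0) × 2.0247 = 1
P(0) = 1/2.0247 = 0.4939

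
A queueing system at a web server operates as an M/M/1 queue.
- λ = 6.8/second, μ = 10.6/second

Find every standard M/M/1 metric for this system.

Step 1: ρ = λ/μ = 6.8/10.6 = 0.6415
Step 2: L = λ/(μ-λ) = 6.8/3.80 = 1.7895
Step 3: Lq = λ²/(μ(μ-λ)) = 46.24/(10.6×3.80) = 1.1480
Step 4: W = 1/(μ-λ) = 1/3.80 = 0.26316
Step 5: Wq = λ/(μ(μ-λ)) = 6.8/(10.6×3.80) = 0.1688
Step 6: P(0) = 1-ρ = 0.3585
Verify: L = λW = 6.8×0.26316 = 1.7895 ✔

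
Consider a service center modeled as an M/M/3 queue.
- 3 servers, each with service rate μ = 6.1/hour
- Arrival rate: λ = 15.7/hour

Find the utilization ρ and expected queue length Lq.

Traffic intensity: ρ = λ/(cμ) = 15.7/(3×6.1) = 0.8579
Since ρ = 0.8579 < 1, system is stable.
Offered load a = λ/μ = cρ = 15.7/6.1 = 2.5738
P₀ = [ Σₙ₌₀^2 aⁿ/n! + a^3/(3!(1-ρ)) ]⁻¹
Σ = a^0/0! + a^1/1! + a^2/2! = 1.0000 + 2.5738 + 3.3121 = 6.8859
a^3/(3!(1-ρ)) = 17.04941/(6 × 0.1420765) = 20.0003
P₀ = 1/(6.8859 + 20.0003) = 0.03719
Lq = P₀·a^3·ρ / (3!(1-ρ)²) = 0.037194 × 17.0494 × 0.85792 / (6 × 0.020186) = 4.4919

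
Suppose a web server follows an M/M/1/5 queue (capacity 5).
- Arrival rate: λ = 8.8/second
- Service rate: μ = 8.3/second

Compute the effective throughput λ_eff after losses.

ρ = λ/μ = 8.8/8.3 = 1.06024
P₀ = (1-ρ)/(1-ρ^(K+1)) = (1-1.06024)/(1-1.06024^6) = -0.06024/-0.4204 = 0.1433
P_K = P₀×ρ^K = 0.1433 × 1.06024^5 = 0.1433 × 1.3397 = 0.1920
λ_eff = λ(1-P_K) = 8.8 × (1 - 0.19195) = 8.8 × 0.80805 = 7.1108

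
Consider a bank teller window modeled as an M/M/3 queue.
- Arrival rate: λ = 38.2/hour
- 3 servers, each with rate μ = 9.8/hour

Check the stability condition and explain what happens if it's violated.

Stability requires ρ = λ/(cμ) < 1
ρ = 38.2/(3 × 9.8) = 38.2/29.40 = 1.2993
Since 1.2993 ≥ 1, the system is UNSTABLE.
Need c > λ/μ = 38.2/9.8 = 3.90.
Minimum servers needed: c = 4.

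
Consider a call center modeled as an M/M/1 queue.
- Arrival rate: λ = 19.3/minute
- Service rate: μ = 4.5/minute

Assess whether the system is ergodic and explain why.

Stability requires ρ = λ/(cμ) < 1
ρ = 19.3/(1 × 4.5) = 19.3/4.50 = 4.2889
Since 4.2889 ≥ 1, the system is UNSTABLE.
Queue grows without bound. Need μ > λ = 19.3.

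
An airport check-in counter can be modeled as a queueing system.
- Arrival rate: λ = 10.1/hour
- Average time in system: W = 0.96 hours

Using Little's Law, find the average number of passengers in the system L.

Little's Law: L = λW
L = 10.1 × 0.96 = 9.6960 passengers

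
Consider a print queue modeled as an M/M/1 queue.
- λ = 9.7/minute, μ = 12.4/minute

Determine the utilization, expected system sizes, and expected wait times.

Step 1: ρ = λ/μ = 9.7/12.4 = 0.7823
Step 2: L = λ/(μ-λ) = 9.7/2.70 = 3.5926
Step 3: Lq = λ²/(μ(μ-λ)) = 94.09/(12.4×2.70) = 2.8103
Step 4: W = 1/(μ-λ) = 1/2.70 = 0.37037
Step 5: Wq = λ/(μ(μ-λ)) = 9.7/(12.4×2.70) = 0.2897
Step 6: P(0) = 1-ρ = 0.2177
Verify: L = λW = 9.7×0.37037 = 3.5926 ✔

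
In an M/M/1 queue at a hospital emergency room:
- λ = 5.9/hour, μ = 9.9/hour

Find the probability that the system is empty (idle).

ρ = λ/μ = 5.9/9.9 = 0.5960
P(0) = 1 - ρ = 1 - 0.5960 = 0.4040
The server is idle 40.40% of the time.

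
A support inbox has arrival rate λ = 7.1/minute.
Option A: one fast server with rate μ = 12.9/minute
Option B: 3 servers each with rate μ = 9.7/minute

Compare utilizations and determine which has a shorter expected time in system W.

Option A: single server μ = 12.9 (M/M/1)
  ρ_A = 7.1/12.9 = 0.5504
  W_A = 1/(μ-λ) = 1/(12.9-7.1) = 1/5.80 = 0.1724

Option B: 3 servers μ = 9.7 (M/M/3)
  ρ_B = λ/(cμ) = 7.1/(3×9.7) = 0.2440
  Offered load a = λ/μ = cρ = 7.1/9.7 = 0.7320
  P₀ = [ Σₙ₌₀^2 aⁿ/n! + a^3/(3!(1-ρ)) ]⁻¹
  Σ = a^0/0! + a^1/1! + a^2/2! = 1.0000 + 0.73196 + 0.26788 = 1.9998
  a^3/(3!(1-ρ)) = 0.39216/(6 × 0.75601) = 0.08645
  P₀ = 1/(1.9998 + 0.08645) = 0.4793
  Lq = P₀·a^3·ρ / (3!(1-ρ)²) = 0.4793 × 0.3922 × 0.2440 / (6 × 0.5716) = 0.01337
  Wq_B = Lq/λ = 0.013373/7.1 = 0.001884
  W_B = Wq_B + 1/μ = 0.001884 + 0.1031 = 0.1050

Since W_B = 0.1050 < W_A = 0.1724, Option B (multiple servers) has the shorter time in system.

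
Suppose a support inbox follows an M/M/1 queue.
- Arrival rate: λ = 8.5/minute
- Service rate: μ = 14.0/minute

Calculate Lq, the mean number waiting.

ρ = λ/μ = 8.5/14.0 = 0.6071
For M/M/1: Lq = λ²/(μ(μ-λ))
Lq = 72.25/(14.0 × 5.50)
Lq = 0.9383 emails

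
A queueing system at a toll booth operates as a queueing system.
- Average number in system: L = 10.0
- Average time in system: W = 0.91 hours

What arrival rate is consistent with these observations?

Little's Law: L = λW, so λ = L/W
λ = 10.0/0.91 = 10.9890 vehicles/hour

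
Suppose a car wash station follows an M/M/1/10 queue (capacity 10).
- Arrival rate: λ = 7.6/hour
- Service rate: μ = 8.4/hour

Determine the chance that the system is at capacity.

ρ = λ/μ = 7.6/8.4 = 0.90476
P₀ = (1-ρ)/(1-ρ^(K+1)) = (1-0.90476)/(1-0.90476^11) = 0.09524/0.6674 = 0.1427
P_K = P₀×ρ^K = 0.14269 × 0.90476^10 = 0.14269 × 0.36756 = 0.05245
Blocking probability = 5.24%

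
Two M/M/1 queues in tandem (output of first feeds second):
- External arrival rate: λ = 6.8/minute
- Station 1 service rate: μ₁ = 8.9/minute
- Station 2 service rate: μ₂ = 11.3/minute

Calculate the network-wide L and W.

By Jackson's theorem, each station behaves as independent M/M/1.
Station 1: ρ₁ = 6.8/8.9 = 0.7640, L₁ = ρ₁/(1-ρ₁) = λ/(μ₁-λ) = 6.8/2.10 = 3.2381
Station 2: ρ₂ = 6.8/11.3 = 0.6018, L₂ = ρ₂/(1-ρ₂) = λ/(μ₂-λ) = 6.8/4.50 = 1.5111
Total: L = L₁ + L₂ = 3.2381 + 1.5111 = 4.7492
W = L/λ = 4.7492/6.8 = 0.6984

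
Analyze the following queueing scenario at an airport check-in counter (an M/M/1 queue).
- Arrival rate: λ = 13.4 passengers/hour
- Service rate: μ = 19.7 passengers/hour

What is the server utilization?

Server utilization: ρ = λ/μ
ρ = 13.4/19.7 = 0.6802
The server is busy 68.02% of the time.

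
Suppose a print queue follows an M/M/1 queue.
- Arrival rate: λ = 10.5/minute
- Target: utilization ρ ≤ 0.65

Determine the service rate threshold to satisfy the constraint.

ρ = λ/μ, so μ = λ/ρ
μ ≥ 10.5/0.65 = 16.1538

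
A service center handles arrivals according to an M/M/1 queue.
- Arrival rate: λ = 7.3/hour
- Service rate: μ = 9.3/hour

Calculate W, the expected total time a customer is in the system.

First, compute utilization: ρ = λ/μ = 7.3/9.3 = 0.7849
For M/M/1: W = 1/(μ-λ)
W = 1/(9.3-7.3) = 1/2.00
W = 0.5000 hours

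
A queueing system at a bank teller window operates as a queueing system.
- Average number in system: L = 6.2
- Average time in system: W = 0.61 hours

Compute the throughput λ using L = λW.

Little's Law: L = λW, so λ = L/W
λ = 6.2/0.61 = 10.1639 transactions/hour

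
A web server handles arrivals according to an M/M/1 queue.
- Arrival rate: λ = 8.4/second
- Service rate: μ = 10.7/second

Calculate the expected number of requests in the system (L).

ρ = λ/μ = 8.4/10.7 = 0.7850
For M/M/1: L = λ/(μ-λ)
L = 8.4/(10.7-8.4) = 8.4/2.30
L = 3.6522 requests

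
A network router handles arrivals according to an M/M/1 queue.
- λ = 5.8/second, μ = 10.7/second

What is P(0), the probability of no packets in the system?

ρ = λ/μ = 5.8/10.7 = 0.5421
P(0) = 1 - ρ = 1 - 0.5421 = 0.4579
The server is idle 45.79% of the time.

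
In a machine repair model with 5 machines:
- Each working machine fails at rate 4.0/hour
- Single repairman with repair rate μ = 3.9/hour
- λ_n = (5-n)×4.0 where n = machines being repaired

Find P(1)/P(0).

P(1)/P(0) = ∏_{i=0}^{1-1} λ_i/μ_{i+1}
= (5-0)×4.0/3.9
= 5.1282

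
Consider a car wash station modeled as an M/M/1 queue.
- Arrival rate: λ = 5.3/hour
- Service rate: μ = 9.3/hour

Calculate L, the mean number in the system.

ρ = λ/μ = 5.3/9.3 = 0.5699
For M/M/1: L = λ/(μ-λ)
L = 5.3/(9.3-5.3) = 5.3/4.00
L = 1.3250 cars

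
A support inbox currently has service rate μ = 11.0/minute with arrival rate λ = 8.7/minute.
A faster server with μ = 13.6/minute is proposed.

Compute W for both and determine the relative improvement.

System 1: ρ₁ = 8.7/11.0 = 0.7909, W₁ = 1/(11.0-8.7) = 0.4348
System 2: ρ₂ = 8.7/13.6 = 0.6397, W₂ = 1/(13.6-8.7) = 0.2041
Improvement: (W₁-W₂)/W₁ = (0.4348-0.2041)/0.4348 = 53.06%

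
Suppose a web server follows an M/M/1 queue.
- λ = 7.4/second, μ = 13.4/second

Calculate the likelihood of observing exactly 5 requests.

ρ = λ/μ = 7.4/13.4 = 0.55224
P(n) = (1-ρ)ρⁿ
P(5) = (1-0.55224) × 0.55224^5
P(5) = 0.4478 × 0.05136
P(5) = 0.02300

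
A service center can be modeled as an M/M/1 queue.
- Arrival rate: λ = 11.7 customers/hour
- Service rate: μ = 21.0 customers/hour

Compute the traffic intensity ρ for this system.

Server utilization: ρ = λ/μ
ρ = 11.7/21.0 = 0.5571
The server is busy 55.71% of the time.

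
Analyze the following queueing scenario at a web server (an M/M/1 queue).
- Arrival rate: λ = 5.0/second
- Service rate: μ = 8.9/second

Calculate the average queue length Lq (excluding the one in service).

ρ = λ/μ = 5.0/8.9 = 0.5618
For M/M/1: Lq = λ²/(μ(μ-λ))
Lq = 25.00/(8.9 × 3.90)
Lq = 0.7203 requests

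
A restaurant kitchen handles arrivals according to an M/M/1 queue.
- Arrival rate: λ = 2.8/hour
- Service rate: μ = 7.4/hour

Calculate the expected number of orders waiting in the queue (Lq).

ρ = λ/μ = 2.8/7.4 = 0.3784
For M/M/1: Lq = λ²/(μ(μ-λ))
Lq = 7.84/(7.4 × 4.60)
Lq = 0.2303 orders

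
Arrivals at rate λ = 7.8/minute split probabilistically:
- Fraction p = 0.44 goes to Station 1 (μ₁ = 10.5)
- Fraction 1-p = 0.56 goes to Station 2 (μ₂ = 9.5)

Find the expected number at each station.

Effective rates: λ₁ = 7.8×0.44 = 3.432, λ₂ = 7.8×0.56 = 4.368
Station 1: ρ₁ = 3.432/10.5 = 0.32686, L₁ = ρ₁/(1-ρ₁) = 0.32686/(1-0.32686) = 0.4856
Station 2: ρ₂ = 4.368/9.5 = 0.45979, L₂ = ρ₂/(1-ρ₂) = 0.45979/(1-0.45979) = 0.8511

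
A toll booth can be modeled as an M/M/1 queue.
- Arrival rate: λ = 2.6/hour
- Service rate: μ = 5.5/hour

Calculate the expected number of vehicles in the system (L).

ρ = λ/μ = 2.6/5.5 = 0.4727
For M/M/1: L = λ/(μ-λ)
L = 2.6/(5.5-2.6) = 2.6/2.90
L = 0.8966 vehicles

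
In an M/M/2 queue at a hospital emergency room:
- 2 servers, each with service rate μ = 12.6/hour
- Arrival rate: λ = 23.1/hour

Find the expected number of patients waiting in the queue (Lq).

Traffic intensity: ρ = λ/(cμ) = 23.1/(2×12.6) = 0.9167
Since ρ = 0.9167 < 1, system is stable.
Offered load a = λ/μ = cρ = 23.1/12.6 = 1.8333
P₀ = [ Σₙ₌₀^1 aⁿ/n! + a^2/(2!(1-ρ)) ]⁻¹
Σ = a^0/0! + a^1/1! = 1.0000 + 1.8333 = 2.8333
a^2/(2!(1-ρ)) = 3.3611/(2 × 0.083333) = 20.1667
P₀ = 1/(2.8333 + 20.1667) = 0.04348
Lq = P₀·a^2·ρ / (2!(1-ρ)²) = 0.043478 × 3.3611 × 0.91667 / (2 × 0.0069444) = 9.6449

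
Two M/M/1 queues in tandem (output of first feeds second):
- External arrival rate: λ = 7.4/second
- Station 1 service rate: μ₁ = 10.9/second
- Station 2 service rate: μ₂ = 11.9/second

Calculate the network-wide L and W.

By Jackson's theorem, each station behaves as independent M/M/1.
Station 1: ρ₁ = 7.4/10.9 = 0.6789, L₁ = ρ₁/(1-ρ₁) = λ/(μ₁-λ) = 7.4/3.50 = 2.1143
Station 2: ρ₂ = 7.4/11.9 = 0.6218, L₂ = ρ₂/(1-ρ₂) = λ/(μ₂-λ) = 7.4/4.50 = 1.6444
Total: L = L₁ + L₂ = 2.1143 + 1.6444 = 3.7587
W = L/λ = 3.7587/7.4 = 0.5079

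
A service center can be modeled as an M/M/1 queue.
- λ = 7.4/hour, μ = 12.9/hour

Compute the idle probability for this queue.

ρ = λ/μ = 7.4/12.9 = 0.5736
P(0) = 1 - ρ = 1 - 0.5736 = 0.4264
The server is idle 42.64% of the time.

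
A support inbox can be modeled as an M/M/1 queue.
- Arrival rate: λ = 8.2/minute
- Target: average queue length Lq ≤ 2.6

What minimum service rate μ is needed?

For M/M/1: Lq = λ²/(μ(μ-λ))
Need Lq ≤ 2.6, i.e. μ(μ-λ) ≥ λ²/2.6
μ² - 8.2μ - 67.24/2.6 ≥ 0  →  μ² - 8.2μ - 25.86154 ≥ 0
Quadratic formula (positive root): μ = [λ + √(λ² + 4×25.86154)]/2
Discriminant: 67.24 + 4×25.86154 = 170.6862, √170.6862 = 13.0647
μ ≥ (8.2 + 13.0647)/2 = 10.6323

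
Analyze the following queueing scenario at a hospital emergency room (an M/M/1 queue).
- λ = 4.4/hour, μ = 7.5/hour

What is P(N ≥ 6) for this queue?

ρ = λ/μ = 4.4/7.5 = 0.58667
P(N ≥ n) = ρⁿ
P(N ≥ 6) = 0.58667^6
P(N ≥ 6) = 0.04077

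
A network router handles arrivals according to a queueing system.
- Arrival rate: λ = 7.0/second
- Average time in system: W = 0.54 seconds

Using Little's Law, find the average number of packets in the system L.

Little's Law: L = λW
L = 7.0 × 0.54 = 3.7800 packets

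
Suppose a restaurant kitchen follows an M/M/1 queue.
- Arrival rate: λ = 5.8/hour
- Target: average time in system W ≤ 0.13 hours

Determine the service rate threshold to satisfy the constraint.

For M/M/1: W = 1/(μ-λ)
Need W ≤ 0.13, so 1/(μ-λ) ≤ 0.13
μ - λ ≥ 1/0.13 = 7.6923
μ ≥ 5.8 + 7.6923 = 13.4923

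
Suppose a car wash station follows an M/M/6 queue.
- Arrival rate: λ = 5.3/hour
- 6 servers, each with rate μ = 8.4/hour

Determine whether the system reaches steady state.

Stability requires ρ = λ/(cμ) < 1
ρ = 5.3/(6 × 8.4) = 5.3/50.40 = 0.1052
Since 0.1052 < 1, the system is STABLE.
The servers are busy 10.52% of the time.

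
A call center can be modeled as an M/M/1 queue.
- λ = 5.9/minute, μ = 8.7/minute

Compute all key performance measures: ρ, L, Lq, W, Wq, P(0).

Step 1: ρ = λ/μ = 5.9/8.7 = 0.6782
Step 2: L = λ/(μ-λ) = 5.9/2.80 = 2.1071
Step 3: Lq = λ²/(μ(μ-λ)) = 34.81/(8.7×2.80) = 1.4290
Step 4: W = 1/(μ-λ) = 1/2.80 = 0.35714
Step 5: Wq = λ/(μ(μ-λ)) = 5.9/(8.7×2.80) = 0.2422
Step 6: P(0) = 1-ρ = 0.3218
Verify: L = λW = 5.9×0.35714 = 2.1071 ✔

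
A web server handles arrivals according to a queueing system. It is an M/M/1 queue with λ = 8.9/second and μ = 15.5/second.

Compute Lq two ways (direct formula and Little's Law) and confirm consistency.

Method 1 (direct): Lq = λ²/(μ(μ-λ)) = 79.21/(15.5 × 6.60) = 0.7743

Method 2 (Little's Law):
W = 1/(μ-λ) = 1/6.60 = 0.15152
Wq = W - 1/μ = 0.15152 - 0.064516 = 0.08700
Lq = λWq = 8.9 × 0.08700 = 0.7743 ✔ (matches Method 1)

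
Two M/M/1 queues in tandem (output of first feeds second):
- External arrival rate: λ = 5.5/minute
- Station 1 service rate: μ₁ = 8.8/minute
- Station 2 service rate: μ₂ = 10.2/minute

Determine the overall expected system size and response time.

By Jackson's theorem, each station behaves as independent M/M/1.
Station 1: ρ₁ = 5.5/8.8 = 0.6250, L₁ = ρ₁/(1-ρ₁) = λ/(μ₁-λ) = 5.5/3.30 = 1.6667
Station 2: ρ₂ = 5.5/10.2 = 0.5392, L₂ = ρ₂/(1-ρ₂) = λ/(μ₂-λ) = 5.5/4.70 = 1.1702
Total: L = L₁ + L₂ = 1.6667 + 1.1702 = 2.8369
W = L/λ = 2.8369/5.5 = 0.5158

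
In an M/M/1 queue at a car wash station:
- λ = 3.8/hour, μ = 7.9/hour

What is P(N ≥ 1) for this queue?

ρ = λ/μ = 3.8/7.9 = 0.4810
P(N ≥ n) = ρⁿ
P(N ≥ 1) = 0.4810^1
P(N ≥ 1) = 0.4810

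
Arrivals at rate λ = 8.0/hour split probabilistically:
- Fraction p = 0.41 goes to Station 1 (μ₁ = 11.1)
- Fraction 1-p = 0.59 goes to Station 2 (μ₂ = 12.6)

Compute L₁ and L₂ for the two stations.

Effective rates: λ₁ = 8.0×0.41 = 3.28, λ₂ = 8.0×0.59 = 4.72
Station 1: ρ₁ = 3.28/11.1 = 0.2955, L₁ = ρ₁/(1-ρ₁) = 0.2955/(1-0.2955) = 0.4194
Station 2: ρ₂ = 4.72/12.6 = 0.3746, L₂ = ρ₂/(1-ρ₂) = 0.3746/(1-0.3746) = 0.5990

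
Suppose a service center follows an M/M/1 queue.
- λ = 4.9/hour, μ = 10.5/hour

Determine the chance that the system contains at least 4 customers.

ρ = λ/μ = 4.9/10.5 = 0.46667
P(N ≥ n) = ρⁿ
P(N ≥ 4) = 0.46667^4
P(N ≥ 4) = 0.04743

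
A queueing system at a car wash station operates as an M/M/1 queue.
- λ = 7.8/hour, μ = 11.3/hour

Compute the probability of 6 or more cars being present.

ρ = λ/μ = 7.8/11.3 = 0.6903
P(N ≥ n) = ρⁿ
P(N ≥ 6) = 0.6903^6
P(N ≥ 6) = 0.1082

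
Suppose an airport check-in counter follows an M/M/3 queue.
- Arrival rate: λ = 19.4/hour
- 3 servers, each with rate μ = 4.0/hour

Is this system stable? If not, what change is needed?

Stability requires ρ = λ/(cμ) < 1
ρ = 19.4/(3 × 4.0) = 19.4/12.00 = 1.6167
Since 1.6167 ≥ 1, the system is UNSTABLE.
Need c > λ/μ = 19.4/4.0 = 4.85.
Minimum servers needed: c = 5.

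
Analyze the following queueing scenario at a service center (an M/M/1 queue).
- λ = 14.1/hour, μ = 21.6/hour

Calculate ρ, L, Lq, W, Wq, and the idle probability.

Step 1: ρ = λ/μ = 14.1/21.6 = 0.6528
Step 2: L = λ/(μ-λ) = 14.1/7.50 = 1.8800
Step 3: Lq = λ²/(μ(μ-λ)) = 198.81/(21.6×7.50) = 1.2272
Step 4: W = 1/(μ-λ) = 1/7.50 = 0.13333
Step 5: Wq = λ/(μ(μ-λ)) = 14.1/(21.6×7.50) = 0.08704
Step 6: P(0) = 1-ρ = 0.3472
Verify: L = λW = 14.1×0.13333 = 1.8800 ✔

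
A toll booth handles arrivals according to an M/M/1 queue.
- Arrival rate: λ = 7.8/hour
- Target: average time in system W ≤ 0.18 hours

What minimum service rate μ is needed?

For M/M/1: W = 1/(μ-λ)
Need W ≤ 0.18, so 1/(μ-λ) ≤ 0.18
μ - λ ≥ 1/0.18 = 5.5556
μ ≥ 7.8 + 5.5556 = 13.3556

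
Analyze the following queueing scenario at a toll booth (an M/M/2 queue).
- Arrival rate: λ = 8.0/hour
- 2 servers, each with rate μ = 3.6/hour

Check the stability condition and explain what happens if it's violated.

Stability requires ρ = λ/(cμ) < 1
ρ = 8.0/(2 × 3.6) = 8.0/7.20 = 1.1111
Since 1.1111 ≥ 1, the system is UNSTABLE.
Need c > λ/μ = 8.0/3.6 = 2.22.
Minimum servers needed: c = 3.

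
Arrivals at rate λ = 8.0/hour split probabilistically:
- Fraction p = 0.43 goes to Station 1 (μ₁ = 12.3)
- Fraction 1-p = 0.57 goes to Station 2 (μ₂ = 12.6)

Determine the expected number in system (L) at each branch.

Effective rates: λ₁ = 8.0×0.43 = 3.44, λ₂ = 8.0×0.57 = 4.56
Station 1: ρ₁ = 3.44/12.3 = 0.2797, L₁ = ρ₁/(1-ρ₁) = 0.2797/(1-0.2797) = 0.3883
Station 2: ρ₂ = 4.56/12.6 = 0.3619, L₂ = ρ₂/(1-ρ₂) = 0.3619/(1-0.3619) = 0.5672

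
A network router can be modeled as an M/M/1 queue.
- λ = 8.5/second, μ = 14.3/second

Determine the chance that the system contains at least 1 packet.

ρ = λ/μ = 8.5/14.3 = 0.5944
P(N ≥ n) = ρⁿ
P(N ≥ 1) = 0.5944^1
P(N ≥ 1) = 0.5944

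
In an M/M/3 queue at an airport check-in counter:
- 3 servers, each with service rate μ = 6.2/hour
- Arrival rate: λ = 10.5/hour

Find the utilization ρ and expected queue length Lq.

Traffic intensity: ρ = λ/(cμ) = 10.5/(3×6.2) = 0.5645
Since ρ = 0.5645 < 1, system is stable.
Offered load a = λ/μ = cρ = 10.5/6.2 = 1.6935
P₀ = [ Σₙ₌₀^2 aⁿ/n! + a^3/(3!(1-ρ)) ]⁻¹
Σ = a^0/0! + a^1/1! + a^2/2! = 1.0000 + 1.6935 + 1.4341 = 4.1276
a^3/(3!(1-ρ)) = 4.8573/(6 × 0.43548) = 1.8590
P₀ = 1/(4.1276 + 1.8590) = 0.1670
Lq = P₀·a^3·ρ / (3!(1-ρ)²) = 0.1670 × 4.8573 × 0.5645 / (6 × 0.1896) = 0.4025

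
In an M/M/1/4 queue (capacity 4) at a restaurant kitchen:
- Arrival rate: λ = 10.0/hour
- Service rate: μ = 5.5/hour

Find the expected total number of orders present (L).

ρ = λ/μ = 10.0/5.5 = 1.81818
P₀ = (1-ρ)/(1-ρ^(K+1)) = (1-1.81818)/(1-1.81818^5) = -0.8182/-18.8694 = 0.04336
P_K = P₀×ρ^K = 0.04336 × 1.81818^4 = 0.04336 × 10.9282 = 0.4738
L = ρ[1 - (K+1)ρ^K + Kρ^(K+1)] / [(1-ρ)(1-ρ^(K+1))]
L = 1.81818 × (1 - 5×10.92817 + 4×19.86938) / ((1 - 1.81818) × (1 - 19.86938)) = 3.0428 orders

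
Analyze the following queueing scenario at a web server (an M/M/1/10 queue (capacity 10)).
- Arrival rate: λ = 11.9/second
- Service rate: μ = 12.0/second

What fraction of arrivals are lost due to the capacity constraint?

ρ = λ/μ = 11.9/12.0 = 0.991667
P₀ = (1-ρ)/(1-ρ^(K+1)) = (1-0.991667)/(1-0.991667^11) = 0.008333/0.08794 = 0.09476
P_K = P₀×ρ^K = 0.09476 × 0.991667^10 = 0.09476 × 0.9197 = 0.08715
Blocking probability = 8.72%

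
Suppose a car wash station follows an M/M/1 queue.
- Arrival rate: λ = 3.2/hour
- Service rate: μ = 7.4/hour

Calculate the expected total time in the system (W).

First, compute utilization: ρ = λ/μ = 3.2/7.4 = 0.4324
For M/M/1: W = 1/(μ-λ)
W = 1/(7.4-3.2) = 1/4.20
W = 0.2381 hours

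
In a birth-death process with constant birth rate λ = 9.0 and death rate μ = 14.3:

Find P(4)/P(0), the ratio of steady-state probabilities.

For constant rates: P(n)/P(0) = (λ/μ)^n
P(4)/P(0) = (9.0/14.3)^4 = 0.6294^4 = 0.1569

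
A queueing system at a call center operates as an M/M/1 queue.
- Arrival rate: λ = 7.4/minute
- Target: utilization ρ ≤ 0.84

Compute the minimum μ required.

ρ = λ/μ, so μ = λ/ρ
μ ≥ 7.4/0.84 = 8.8095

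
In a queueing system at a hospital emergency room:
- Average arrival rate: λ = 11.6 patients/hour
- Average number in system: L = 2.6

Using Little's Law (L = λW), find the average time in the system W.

Little's Law: L = λW, so W = L/λ
W = 2.6/11.6 = 0.2241 hours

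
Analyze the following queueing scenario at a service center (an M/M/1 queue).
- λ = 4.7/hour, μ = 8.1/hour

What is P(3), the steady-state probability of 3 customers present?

ρ = λ/μ = 4.7/8.1 = 0.58025
P(n) = (1-ρ)ρⁿ
P(3) = (1-0.58025) × 0.58025^3
P(3) = 0.41975 × 0.19536
P(3) = 0.08200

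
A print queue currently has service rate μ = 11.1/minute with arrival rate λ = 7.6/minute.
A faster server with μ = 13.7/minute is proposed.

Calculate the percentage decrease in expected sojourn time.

System 1: ρ₁ = 7.6/11.1 = 0.6847, W₁ = 1/(11.1-7.6) = 0.28571
System 2: ρ₂ = 7.6/13.7 = 0.5547, W₂ = 1/(13.7-7.6) = 0.16393
Improvement: (W₁-W₂)/W₁ = (0.28571-0.16393)/0.28571 = 42.62%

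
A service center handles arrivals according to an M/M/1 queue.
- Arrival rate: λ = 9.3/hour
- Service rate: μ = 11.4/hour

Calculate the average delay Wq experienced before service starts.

First, compute utilization: ρ = λ/μ = 9.3/11.4 = 0.8158
For M/M/1: Wq = λ/(μ(μ-λ))
Wq = 9.3/(11.4 × (11.4-9.3))
Wq = 9.3/(11.4 × 2.10)
Wq = 0.3885 hours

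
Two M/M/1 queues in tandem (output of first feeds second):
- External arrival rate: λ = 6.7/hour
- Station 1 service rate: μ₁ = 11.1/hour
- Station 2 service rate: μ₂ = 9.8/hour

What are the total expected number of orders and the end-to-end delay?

By Jackson's theorem, each station behaves as independent M/M/1.
Station 1: ρ₁ = 6.7/11.1 = 0.6036, L₁ = ρ₁/(1-ρ₁) = λ/(μ₁-λ) = 6.7/4.40 = 1.5227
Station 2: ρ₂ = 6.7/9.8 = 0.6837, L₂ = ρ₂/(1-ρ₂) = λ/(μ₂-λ) = 6.7/3.10 = 2.1613
Total: L = L₁ + L₂ = 1.5227 + 2.1613 = 3.6840
W = L/λ = 3.6840/6.7 = 0.5499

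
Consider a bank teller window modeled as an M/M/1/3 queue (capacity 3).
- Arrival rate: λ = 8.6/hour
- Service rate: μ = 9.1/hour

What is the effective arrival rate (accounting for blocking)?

ρ = λ/μ = 8.6/9.1 = 0.94505
P₀ = (1-ρ)/(1-ρ^(K+1)) = (1-0.94505)/(1-0.94505^4) = 0.05495/0.2023 = 0.2716
P_K = P₀×ρ^K = 0.2716 × 0.94505^3 = 0.2716 × 0.8440 = 0.2292
λ_eff = λ(1-P_K) = 8.6 × (1 - 0.22922) = 8.6 × 0.77078 = 6.6287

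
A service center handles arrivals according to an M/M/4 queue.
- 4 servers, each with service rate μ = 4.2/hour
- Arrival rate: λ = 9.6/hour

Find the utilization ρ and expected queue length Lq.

Traffic intensity: ρ = λ/(cμ) = 9.6/(4×4.2) = 0.5714
Since ρ = 0.5714 < 1, system is stable.
Offered load a = λ/μ = cρ = 9.6/4.2 = 2.2857
P₀ = [ Σₙ₌₀^3 aⁿ/n! + a^4/(4!(1-ρ)) ]⁻¹
Σ = a^0/0! + a^1/1! + a^2/2! + a^3/3! = 1.0000 + 2.2857 + 2.6122 + 1.9903 = 7.8882
a^4/(4!(1-ρ)) = 27.2953/(24 × 0.42857) = 2.6537
P₀ = 1/(7.8882 + 2.6537) = 0.09486
Lq = P₀·a^4·ρ / (4!(1-ρ)²) = 0.09486 × 27.2953 × 0.5714 / (24 × 0.1837) = 0.3356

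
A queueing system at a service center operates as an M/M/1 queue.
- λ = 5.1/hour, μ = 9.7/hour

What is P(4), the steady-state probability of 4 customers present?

ρ = λ/μ = 5.1/9.7 = 0.5258
P(n) = (1-ρ)ρⁿ
P(4) = (1-0.5258) × 0.5258^4
P(4) = 0.4742 × 0.07643
P(4) = 0.03624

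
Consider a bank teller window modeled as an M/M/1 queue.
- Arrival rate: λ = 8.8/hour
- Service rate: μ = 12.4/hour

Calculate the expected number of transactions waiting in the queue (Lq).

ρ = λ/μ = 8.8/12.4 = 0.7097
For M/M/1: Lq = λ²/(μ(μ-λ))
Lq = 77.44/(12.4 × 3.60)
Lq = 1.7348 transactions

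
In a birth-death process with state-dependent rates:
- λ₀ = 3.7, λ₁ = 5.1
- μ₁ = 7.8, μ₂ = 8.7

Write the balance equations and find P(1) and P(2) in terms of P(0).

Balance equations:
State 0: λ₀P₀ = μ₁P₁ → P₁ = (λ₀/μ₁)P₀ = (3.7/7.8)P₀ = 0.4744P₀
State 1: P₂ = (λ₀λ₁)/(μ₁μ₂)P₀ = (3.7×5.1)/(7.8×8.7)P₀ = 0.2781P₀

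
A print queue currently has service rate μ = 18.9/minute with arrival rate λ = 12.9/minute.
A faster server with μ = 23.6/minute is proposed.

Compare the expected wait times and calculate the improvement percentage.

System 1: ρ₁ = 12.9/18.9 = 0.6825, W₁ = 1/(18.9-12.9) = 0.16667
System 2: ρ₂ = 12.9/23.6 = 0.5466, W₂ = 1/(23.6-12.9) = 0.093458
Improvement: (W₁-W₂)/W₁ = (0.16667-0.093458)/0.16667 = 43.93%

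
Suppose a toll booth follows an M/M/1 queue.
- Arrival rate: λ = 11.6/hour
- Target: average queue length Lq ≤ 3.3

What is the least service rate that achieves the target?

For M/M/1: Lq = λ²/(μ(μ-λ))
Need Lq ≤ 3.3, i.e. μ(μ-λ) ≥ λ²/3.3
μ² - 11.6μ - 134.56/3.3 ≥ 0  →  μ² - 11.6μ - 40.77576 ≥ 0
Quadratic formula (positive root): μ = [λ + √(λ² + 4×40.77576)]/2
Discriminant: 134.56 + 4×40.77576 = 297.6630, √297.6630 = 17.25291
μ ≥ (11.6 + 17.25291)/2 = 14.4265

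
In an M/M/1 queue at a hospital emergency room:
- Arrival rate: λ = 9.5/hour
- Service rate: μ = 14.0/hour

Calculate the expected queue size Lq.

ρ = λ/μ = 9.5/14.0 = 0.6786
For M/M/1: Lq = λ²/(μ(μ-λ))
Lq = 90.25/(14.0 × 4.50)
Lq = 1.4325 patients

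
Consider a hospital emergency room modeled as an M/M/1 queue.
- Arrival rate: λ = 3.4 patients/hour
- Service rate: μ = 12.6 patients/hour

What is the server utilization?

Server utilization: ρ = λ/μ
ρ = 3.4/12.6 = 0.2698
The server is busy 26.98% of the time.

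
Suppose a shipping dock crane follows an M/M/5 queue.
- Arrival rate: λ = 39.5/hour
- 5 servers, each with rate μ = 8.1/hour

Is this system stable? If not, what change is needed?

Stability requires ρ = λ/(cμ) < 1
ρ = 39.5/(5 × 8.1) = 39.5/40.50 = 0.9753
Since 0.9753 < 1, the system is STABLE.
The servers are busy 97.53% of the time.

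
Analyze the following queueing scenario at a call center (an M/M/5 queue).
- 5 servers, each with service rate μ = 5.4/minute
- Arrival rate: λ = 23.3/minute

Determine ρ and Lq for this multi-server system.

Traffic intensity: ρ = λ/(cμ) = 23.3/(5×5.4) = 0.8630
Since ρ = 0.8630 < 1, system is stable.
Offered load a = λ/μ = cρ = 23.3/5.4 = 4.3148
P₀ = [ Σₙ₌₀^4 aⁿ/n! + a^5/(5!(1-ρ)) ]⁻¹
Σ = a^0/0! + a^1/1! + a^2/2! + a^3/3! + a^4/4! = 1.000000 + 4.314815 + 9.308813 + 13.38860 + 14.44233 = 42.4546
a^5/(5!(1-ρ)) = 1495.5840/(120 × 0.137037) = 90.9477
P₀ = 1/(42.4546 + 90.9477) = 0.007496
Lq = P₀·a^5·ρ / (5!(1-ρ)²) = 0.0074961 × 1495.5840 × 0.86296 / (120 × 0.018779) = 4.2932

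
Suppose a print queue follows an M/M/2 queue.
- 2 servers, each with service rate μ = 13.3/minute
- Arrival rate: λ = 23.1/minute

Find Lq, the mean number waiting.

Traffic intensity: ρ = λ/(cμ) = 23.1/(2×13.3) = 0.8684
Since ρ = 0.8684 < 1, system is stable.
Offered load a = λ/μ = cρ = 23.1/13.3 = 1.7368
P₀ = [ Σₙ₌₀^1 aⁿ/n! + a^2/(2!(1-ρ)) ]⁻¹
Σ = a^0/0! + a^1/1! = 1.0000 + 1.7368 = 2.7368
a^2/(2!(1-ρ)) = 3.01662/(2 × 0.131579) = 11.4632
P₀ = 1/(2.7368 + 11.4632) = 0.07042
Lq = P₀·a^2·ρ / (2!(1-ρ)²) = 0.070423 × 3.0166 × 0.86842 / (2 × 0.017313) = 5.3279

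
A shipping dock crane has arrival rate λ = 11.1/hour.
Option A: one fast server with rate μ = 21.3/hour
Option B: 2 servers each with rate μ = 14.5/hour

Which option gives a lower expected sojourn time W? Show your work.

Option A: single server μ = 21.3 (M/M/1)
  ρ_A = 11.1/21.3 = 0.5211
  W_A = 1/(μ-λ) = 1/(21.3-11.1) = 1/10.20 = 0.09804

Option B: 2 servers μ = 14.5 (M/M/2)
  ρ_B = λ/(cμ) = 11.1/(2×14.5) = 0.3828
  Offered load a = λ/μ = cρ = 11.1/14.5 = 0.7655
  P₀ = [ Σₙ₌₀^1 aⁿ/n! + a^2/(2!(1-ρ)) ]⁻¹
  Σ = a^0/0! + a^1/1! = 1.0000 + 0.7655 = 1.7655
  a^2/(2!(1-ρ)) = 0.5860/(2 × 0.6172) = 0.4747
  P₀ = 1/(1.7655 + 0.4747) = 0.4464
  Lq = P₀·a^2·ρ / (2!(1-ρ)²) = 0.4464 × 0.5860 × 0.3828 / (2 × 0.3810) = 0.1314
  Wq_B = Lq/λ = 0.1314/11.1 = 0.011838
  W_B = Wq_B + 1/μ = 0.011838 + 0.068966 = 0.08080

Since W_B = 0.08080 < W_A = 0.09804, Option B (multiple servers) has the shorter time in system.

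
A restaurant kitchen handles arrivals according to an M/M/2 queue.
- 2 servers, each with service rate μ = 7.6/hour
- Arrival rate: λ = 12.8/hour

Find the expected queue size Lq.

Traffic intensity: ρ = λ/(cμ) = 12.8/(2×7.6) = 0.8421
Since ρ = 0.8421 < 1, system is stable.
Offered load a = λ/μ = cρ = 12.8/7.6 = 1.6842
P₀ = [ Σₙ₌₀^1 aⁿ/n! + a^2/(2!(1-ρ)) ]⁻¹
Σ = a^0/0! + a^1/1! = 1.0000 + 1.6842 = 2.6842
a^2/(2!(1-ρ)) = 2.83657/(2 × 0.157895) = 8.9825
P₀ = 1/(2.6842 + 8.9825) = 0.08571
Lq = P₀·a^2·ρ / (2!(1-ρ)²) = 0.085714 × 2.8366 × 0.84211 / (2 × 0.024931) = 4.1063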